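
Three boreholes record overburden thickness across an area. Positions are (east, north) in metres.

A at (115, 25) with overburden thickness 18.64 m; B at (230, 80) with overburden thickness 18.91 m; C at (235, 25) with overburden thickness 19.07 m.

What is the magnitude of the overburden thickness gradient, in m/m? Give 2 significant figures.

0.0044 m/m

Taking A as reference: B−A = (115, 55, +0.27); C−A = (120, 0, +0.43).
Solve a·Δx + b·Δy = Δd: det = 115·0 − 120·55 = -6600.
∂d/∂x = [(+0.27)·0 − (+0.43)·55] / -6600 = +0.003583
∂d/∂y = [115·(+0.43) − 120·(+0.27)] / -6600 = -0.002583
|∇f| = √(0.003583² + -0.002583²) = 0.004417 m/m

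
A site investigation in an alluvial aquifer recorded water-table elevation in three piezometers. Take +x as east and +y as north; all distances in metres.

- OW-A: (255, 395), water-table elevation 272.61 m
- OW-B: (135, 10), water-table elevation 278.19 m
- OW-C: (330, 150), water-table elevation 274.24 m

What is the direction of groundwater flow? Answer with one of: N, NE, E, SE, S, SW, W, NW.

Three-point gradient (reference OW-A): Δ to OW-B = (-120, -385, +5.58), Δ to OW-C = (75, -245, +1.63).
∂h/∂x = -0.01269, ∂h/∂y = -0.01054 (det = 58275).
Flow = −∇h = (+0.01269 east, +0.01054 north), which points northeast.

NE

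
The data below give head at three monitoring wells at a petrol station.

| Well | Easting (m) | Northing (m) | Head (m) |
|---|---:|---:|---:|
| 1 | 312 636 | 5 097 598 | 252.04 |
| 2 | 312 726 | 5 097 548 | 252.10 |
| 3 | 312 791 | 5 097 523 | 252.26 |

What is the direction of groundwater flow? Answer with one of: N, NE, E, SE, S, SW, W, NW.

With h = a·x + b·y + c and 1 as origin, the differences give:
  90·a + (-50)·b = +0.06
  155·a + (-75)·b = +0.22
Eliminate b (×(-75) and ×(-50), subtract): 1000·a = 6.500 → a = ∂h/∂x = +0.006500
Back-substitute: b = ∂h/∂y = +0.01050.
Flow = −∇h = (-0.006500 east, -0.01050 north), which points southwest.

SW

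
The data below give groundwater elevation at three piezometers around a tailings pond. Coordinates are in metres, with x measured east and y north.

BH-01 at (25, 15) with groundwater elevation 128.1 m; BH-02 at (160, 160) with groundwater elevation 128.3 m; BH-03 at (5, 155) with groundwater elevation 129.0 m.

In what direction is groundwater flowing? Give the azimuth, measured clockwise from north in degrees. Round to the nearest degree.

With h = a·x + b·y + c and BH-01 as origin, the differences give:
  135·a + 145·b = +0.2
  (-20)·a + 140·b = +0.9
Eliminate b (×140 and ×145, subtract): 21800·a = -102.50 → a = ∂h/∂x = -0.004702
Back-substitute: b = ∂h/∂y = +0.005757.
Flow direction (−∇h) has components (+0.004702 E, -0.005757 N).
Azimuth = atan2(E, N) = atan2(+0.004702, -0.005757) = 140.8° ≈ 141°.

141°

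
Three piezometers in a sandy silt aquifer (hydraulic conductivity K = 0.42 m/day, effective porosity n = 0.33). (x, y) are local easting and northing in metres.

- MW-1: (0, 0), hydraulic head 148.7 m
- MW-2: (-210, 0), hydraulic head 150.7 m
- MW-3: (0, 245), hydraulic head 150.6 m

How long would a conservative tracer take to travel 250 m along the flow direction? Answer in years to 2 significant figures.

∂h/∂x = (150.7 − 148.7) / (-210 − 0) = -0.009524
∂h/∂y = (150.6 − 148.7) / (245 − 0) = +0.007755
|∇h| = √(-0.009524² + 0.007755²) = 0.01228
Seepage velocity v = K·i/n = 0.42 × 0.01228 / 0.33 = 0.01563 m/day.
t = 250 / 0.01563 = 1.599e+04 days = 43.8 years.

44 years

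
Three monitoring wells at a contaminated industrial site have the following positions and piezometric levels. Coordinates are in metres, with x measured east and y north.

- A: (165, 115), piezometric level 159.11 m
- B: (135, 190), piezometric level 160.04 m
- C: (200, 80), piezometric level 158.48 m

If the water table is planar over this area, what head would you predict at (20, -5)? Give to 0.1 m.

159.4 m

With h = a·x + b·y + c and A as origin, the differences give:
  (-30)·a + 75·b = +0.93
  35·a + (-35)·b = -0.63
Eliminate b (×(-35) and ×75, subtract): -1575·a = 14.700 → a = ∂h/∂x = -0.009333
Back-substitute: b = ∂h/∂y = +0.008667.
h(20, -5) = 159.11 + (-0.009333)·(-145) + (+0.008667)·(-120) = 159.11 +1.353 -1.040 = 159.423 m.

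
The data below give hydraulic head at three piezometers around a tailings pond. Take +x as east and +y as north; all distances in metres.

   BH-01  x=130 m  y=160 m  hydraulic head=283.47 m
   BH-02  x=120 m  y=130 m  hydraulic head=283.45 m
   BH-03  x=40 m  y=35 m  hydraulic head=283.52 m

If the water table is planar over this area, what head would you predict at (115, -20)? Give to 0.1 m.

With h = a·x + b·y + c and BH-01 as origin, the differences give:
  (-10)·a + (-30)·b = -0.02
  (-90)·a + (-125)·b = +0.05
Eliminate b (×(-125) and ×(-30), subtract): -1450·a = 4.000 → a = ∂h/∂x = -0.002759
Back-substitute: b = ∂h/∂y = +0.001586.
h(115, -20) = 283.47 + (-0.002759)·(-15) + (+0.001586)·(-180) = 283.47 +0.041 -0.286 = 283.226 m.

283.2 m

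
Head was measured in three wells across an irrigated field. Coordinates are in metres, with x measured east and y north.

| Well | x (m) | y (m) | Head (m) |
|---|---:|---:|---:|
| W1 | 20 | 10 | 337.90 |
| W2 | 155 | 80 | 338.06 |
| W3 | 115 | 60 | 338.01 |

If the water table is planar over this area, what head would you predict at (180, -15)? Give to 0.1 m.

338.5 m

Differences from W1: to W2 (Δx, Δy, Δh) = (135, 70, +0.16); to W3 = (95, 50, +0.11).
Solve a·Δx + b·Δy = Δh: det = 135·50 − 95·70 = 100.
∂h/∂x = [(+0.16)·50 − (+0.11)·70] / 100 = +0.003000
∂h/∂y = [135·(+0.11) − 95·(+0.16)] / 100 = -0.003500
h(180, -15) = 337.90 + (+0.003000)·(160) + (-0.003500)·(-25) = 337.90 +0.480 +0.088 = 338.468 m.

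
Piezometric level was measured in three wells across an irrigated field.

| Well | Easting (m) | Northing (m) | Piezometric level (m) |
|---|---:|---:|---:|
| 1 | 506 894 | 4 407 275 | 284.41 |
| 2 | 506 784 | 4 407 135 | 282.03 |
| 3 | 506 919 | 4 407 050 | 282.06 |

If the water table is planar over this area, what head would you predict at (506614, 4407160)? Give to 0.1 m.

With h = a·x + b·y + c and 1 as origin, the differences give:
  (-110)·a + (-140)·b = -2.38
  25·a + (-225)·b = -2.35
Eliminate b (×(-225) and ×(-140), subtract): 28250·a = 206.500 → a = ∂h/∂x = +0.007310
Back-substitute: b = ∂h/∂y = +0.01126.
h(506614, 4407160) = 284.41 + (+0.007310)·(-280) + (+0.01126)·(-115) = 284.41 -2.047 -1.295 = 281.069 m.

281.1 m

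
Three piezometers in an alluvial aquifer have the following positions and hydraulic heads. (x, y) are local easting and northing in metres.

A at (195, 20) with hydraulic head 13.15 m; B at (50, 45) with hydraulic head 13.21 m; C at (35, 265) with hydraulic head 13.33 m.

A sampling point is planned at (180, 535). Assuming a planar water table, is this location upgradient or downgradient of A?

With h = a·x + b·y + c and A as origin, the differences give:
  (-145)·a + 25·b = +0.06
  (-160)·a + 245·b = +0.18
Eliminate b (×245 and ×25, subtract): -31525·a = 10.200 → a = ∂h/∂x = -0.0003236
Back-substitute: b = ∂h/∂y = +0.0005234.
Head at (180, 535) = 13.15 + (-0.0003236)·(-15) + (+0.0005234)·(515) = 13.42 m.
That is higher than the 13.15 m at A, so the point is upgradient.

upgradient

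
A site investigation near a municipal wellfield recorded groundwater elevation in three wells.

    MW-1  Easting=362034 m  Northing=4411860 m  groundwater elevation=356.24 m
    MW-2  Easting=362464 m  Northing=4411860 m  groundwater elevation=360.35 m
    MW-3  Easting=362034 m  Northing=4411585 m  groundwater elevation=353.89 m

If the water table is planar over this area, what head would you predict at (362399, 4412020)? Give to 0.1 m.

361.1 m

∂h/∂x = (360.35 − 356.24) / (362464 − 362034) = +0.009558
∂h/∂y = (353.89 − 356.24) / (4411585 − 4411860) = +0.008545
h(362399, 4412020) = 356.24 + (+0.009558)·(365) + (+0.008545)·(160) = 356.24 +3.489 +1.367 = 361.096 m.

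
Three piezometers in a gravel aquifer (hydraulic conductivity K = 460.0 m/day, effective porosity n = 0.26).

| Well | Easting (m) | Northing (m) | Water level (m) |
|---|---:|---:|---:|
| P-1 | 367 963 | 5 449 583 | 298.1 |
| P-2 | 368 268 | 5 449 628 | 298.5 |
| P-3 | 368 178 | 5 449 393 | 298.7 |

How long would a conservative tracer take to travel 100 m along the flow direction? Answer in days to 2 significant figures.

With h = a·x + b·y + c and P-1 as origin, the differences give:
  305·a + 45·b = +0.4
  215·a + (-190)·b = +0.6
Eliminate b (×(-190) and ×45, subtract): -67625·a = -103.00 → a = ∂h/∂x = +0.001523
Back-substitute: b = ∂h/∂y = -0.001434.
|∇h| = √(0.001523² + -0.001434²) = 0.002092
Seepage velocity v = K·i/n = 460.0 × 0.002092 / 0.26 = 3.701 m/day.
t = 100 / 3.701 = 27.02 days.

27 days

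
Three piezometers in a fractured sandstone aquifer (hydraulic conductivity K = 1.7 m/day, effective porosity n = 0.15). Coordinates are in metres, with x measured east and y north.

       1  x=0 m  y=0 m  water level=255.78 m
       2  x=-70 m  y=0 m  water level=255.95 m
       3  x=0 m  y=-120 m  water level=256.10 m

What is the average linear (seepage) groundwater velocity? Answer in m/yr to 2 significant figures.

∂h/∂x = (255.95 − 255.78) / (-70 − 0) = -0.002429
∂h/∂y = (256.10 − 255.78) / (-120 − 0) = -0.002667
|∇h| = √(-0.002429² + -0.002667²) = 0.003607
Seepage velocity v = K·i/n = 1.7 × 0.003607 / 0.15 = 0.04088 m/day = 14.93 m/yr.

15 m/yr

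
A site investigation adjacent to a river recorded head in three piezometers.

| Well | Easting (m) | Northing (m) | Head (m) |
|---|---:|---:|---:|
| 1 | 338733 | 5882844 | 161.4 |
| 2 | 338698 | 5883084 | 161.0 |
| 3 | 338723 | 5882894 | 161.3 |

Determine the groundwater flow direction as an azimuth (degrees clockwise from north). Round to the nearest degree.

277°

Taking 1 as reference: 2−1 = (-35, 240, -0.4); 3−1 = (-10, 50, -0.1).
Solve a·Δx + b·Δy = Δh: det = (-35)·50 − (-10)·240 = 650.
∂h/∂x = [(-0.4)·50 − (-0.1)·240] / 650 = +0.006154
∂h/∂y = [(-35)·(-0.1) − (-10)·(-0.4)] / 650 = -0.0007692
Flow direction (−∇h) has components (-0.006154 E, +0.0007692 N).
Azimuth = atan2(E, N) = atan2(-0.006154, +0.0007692) = 277.1° ≈ 277°.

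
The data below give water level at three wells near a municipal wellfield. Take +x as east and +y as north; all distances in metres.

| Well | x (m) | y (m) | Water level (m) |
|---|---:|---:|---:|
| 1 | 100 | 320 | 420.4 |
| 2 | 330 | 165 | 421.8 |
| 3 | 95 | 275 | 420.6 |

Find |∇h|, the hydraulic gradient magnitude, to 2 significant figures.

Differences from 1: to 2 (Δx, Δy, Δh) = (230, -155, +1.4); to 3 = (-5, -45, +0.2).
Solve a·Δx + b·Δy = Δh: det = 230·(-45) − (-5)·(-155) = -11125.
∂h/∂x = [(+1.4)·(-45) − (+0.2)·(-155)] / -11125 = +0.002876
∂h/∂y = [230·(+0.2) − (-5)·(+1.4)] / -11125 = -0.004764
|∇h| = √(0.002876² + -0.004764²) = 0.005565

0.0056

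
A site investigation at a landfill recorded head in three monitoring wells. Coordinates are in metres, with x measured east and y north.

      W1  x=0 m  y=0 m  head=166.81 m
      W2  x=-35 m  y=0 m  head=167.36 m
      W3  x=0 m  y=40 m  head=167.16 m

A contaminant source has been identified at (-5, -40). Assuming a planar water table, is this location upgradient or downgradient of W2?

∂h/∂x = (167.36 − 166.81) / (-35 − 0) = -0.01571
∂h/∂y = (167.16 − 166.81) / (40 − 0) = +0.008750
Head at (-5, -40) = 166.81 + (-0.01571)·(-5) + (+0.008750)·(-40) = 166.54 m.
That is lower than the 167.36 m at W2, so the point is downgradient.

downgradient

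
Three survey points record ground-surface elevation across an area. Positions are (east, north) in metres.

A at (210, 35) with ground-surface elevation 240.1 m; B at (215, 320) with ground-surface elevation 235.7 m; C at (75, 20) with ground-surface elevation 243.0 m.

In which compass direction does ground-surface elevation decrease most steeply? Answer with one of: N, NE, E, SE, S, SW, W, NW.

With z = a·x + b·y + c and A as origin, the differences give:
  5·a + 285·b = -4.4
  (-135)·a + (-15)·b = +2.9
Eliminate b (×(-15) and ×285, subtract): 38400·a = -760.50 → a = ∂z/∂x = -0.01980
Back-substitute: b = ∂z/∂y = -0.01509.
Steepest decrease is along −∇f = (+0.01980 E, +0.01509 N) → northeast.

NE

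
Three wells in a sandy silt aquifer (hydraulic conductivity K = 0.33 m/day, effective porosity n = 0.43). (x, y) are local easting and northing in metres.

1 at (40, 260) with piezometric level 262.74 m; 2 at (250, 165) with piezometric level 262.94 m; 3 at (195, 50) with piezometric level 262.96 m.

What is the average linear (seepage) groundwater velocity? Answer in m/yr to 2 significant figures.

Differences from 1: to 2 (Δx, Δy, Δh) = (210, -95, +0.20); to 3 = (155, -210, +0.22).
Solve a·Δx + b·Δy = Δh: det = 210·(-210) − 155·(-95) = -29375.
∂h/∂x = [(+0.20)·(-210) − (+0.22)·(-95)] / -29375 = +0.0007183
∂h/∂y = [210·(+0.22) − 155·(+0.20)] / -29375 = -0.0005174
|∇h| = √(0.0007183² + -0.0005174²) = 0.0008852
Seepage velocity v = K·i/n = 0.33 × 0.0008852 / 0.43 = 0.0006793 m/day = 0.2481 m/yr.

0.25 m/yr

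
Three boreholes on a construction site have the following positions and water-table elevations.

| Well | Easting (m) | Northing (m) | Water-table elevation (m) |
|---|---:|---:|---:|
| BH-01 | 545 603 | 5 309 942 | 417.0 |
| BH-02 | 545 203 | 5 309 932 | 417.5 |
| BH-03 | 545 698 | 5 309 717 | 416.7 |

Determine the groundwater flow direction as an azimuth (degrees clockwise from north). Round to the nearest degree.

Taking BH-01 as reference: BH-02−BH-01 = (-400, -10, +0.5); BH-03−BH-01 = (95, -225, -0.3).
Determinant of the coordinate differences = (-400)·(-225) − 95·(-10) = 90950.
∂h/∂x = [(+0.5)·(-225) − (-0.3)·(-10)] / 90950 = -0.001270
∂h/∂y = [(-400)·(-0.3) − 95·(+0.5)] / 90950 = +0.0007971
Flow direction (−∇h) has components (+0.001270 E, -0.0007971 N).
Azimuth = atan2(E, N) = atan2(+0.001270, -0.0007971) = 122.1° ≈ 122°.

122°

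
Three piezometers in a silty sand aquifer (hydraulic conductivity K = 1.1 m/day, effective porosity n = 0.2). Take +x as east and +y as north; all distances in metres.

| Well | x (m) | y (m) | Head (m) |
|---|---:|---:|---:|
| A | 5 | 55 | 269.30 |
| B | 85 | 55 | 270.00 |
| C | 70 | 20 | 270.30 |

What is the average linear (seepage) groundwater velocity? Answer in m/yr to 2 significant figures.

30 m/yr

Differences from A: to B (Δx, Δy, Δh) = (80, 0, +0.70); to C = (65, -35, +1.00).
Solve a·Δx + b·Δy = Δh: det = 80·(-35) − 65·0 = -2800.
∂h/∂x = [(+0.70)·(-35) − (+1.00)·0] / -2800 = +0.008750
∂h/∂y = [80·(+1.00) − 65·(+0.70)] / -2800 = -0.01232
|∇h| = √(0.008750² + -0.01232²) = 0.01511
Seepage velocity v = K·i/n = 1.1 × 0.01511 / 0.2 = 0.0831 m/day = 30.35 m/yr.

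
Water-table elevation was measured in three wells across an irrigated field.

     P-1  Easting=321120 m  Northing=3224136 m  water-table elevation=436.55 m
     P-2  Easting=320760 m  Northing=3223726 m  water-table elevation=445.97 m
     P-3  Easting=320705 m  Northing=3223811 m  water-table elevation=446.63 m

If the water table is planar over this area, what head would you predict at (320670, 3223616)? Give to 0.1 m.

Taking P-1 as reference: P-2−P-1 = (-360, -410, +9.42); P-3−P-1 = (-415, -325, +10.08).
Determinant of the coordinate differences = (-360)·(-325) − (-415)·(-410) = -53150.
∂h/∂x = [(+9.42)·(-325) − (+10.08)·(-410)] / -53150 = -0.02016
∂h/∂y = [(-360)·(+10.08) − (-415)·(+9.42)] / -53150 = -0.005278
h(320670, 3223616) = 436.55 + (-0.02016)·(-450) + (-0.005278)·(-520) = 436.55 +9.070 +2.744 = 448.365 m.

448.4 m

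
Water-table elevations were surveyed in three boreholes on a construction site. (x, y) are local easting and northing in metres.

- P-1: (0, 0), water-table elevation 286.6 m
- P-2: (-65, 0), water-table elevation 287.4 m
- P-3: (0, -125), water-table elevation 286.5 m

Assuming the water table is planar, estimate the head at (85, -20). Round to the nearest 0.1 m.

285.5 m

∂h/∂x = (287.4 − 286.6) / (-65 − 0) = -0.01231
∂h/∂y = (286.5 − 286.6) / (-125 − 0) = +0.0008000
h(85, -20) = 286.6 + (-0.01231)·(85) + (+0.0008000)·(-20) = 286.6 -1.046 -0.016 = 285.538 m.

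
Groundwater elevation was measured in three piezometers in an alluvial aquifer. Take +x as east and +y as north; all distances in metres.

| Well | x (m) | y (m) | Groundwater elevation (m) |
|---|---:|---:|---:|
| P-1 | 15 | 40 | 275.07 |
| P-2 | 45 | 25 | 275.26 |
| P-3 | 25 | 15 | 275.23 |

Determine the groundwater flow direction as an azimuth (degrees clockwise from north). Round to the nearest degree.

Differences from P-1: to P-2 (Δx, Δy, Δh) = (30, -15, +0.19); to P-3 = (10, -25, +0.16).
Determinant of the coordinate differences = 30·(-25) − 10·(-15) = -600.
∂h/∂x = [(+0.19)·(-25) − (+0.16)·(-15)] / -600 = +0.003917
∂h/∂y = [30·(+0.16) − 10·(+0.19)] / -600 = -0.004833
Flow direction (−∇h) has components (-0.003917 E, +0.004833 N).
Azimuth = atan2(E, N) = atan2(-0.003917, +0.004833) = 321.0° ≈ 321°.

321°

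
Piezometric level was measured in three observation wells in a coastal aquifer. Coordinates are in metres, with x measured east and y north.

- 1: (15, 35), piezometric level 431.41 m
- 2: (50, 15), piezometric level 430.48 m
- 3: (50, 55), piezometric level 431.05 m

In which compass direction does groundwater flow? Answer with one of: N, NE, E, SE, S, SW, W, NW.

SE

Taking 1 as reference: 2−1 = (35, -20, -0.93); 3−1 = (35, 20, -0.36).
Determinant of the coordinate differences = 35·20 − 35·(-20) = 1400.
∂h/∂x = [(-0.93)·20 − (-0.36)·(-20)] / 1400 = -0.01843
∂h/∂y = [35·(-0.36) − 35·(-0.93)] / 1400 = +0.01425
Flow = −∇h = (+0.01843 east, -0.01425 north), which points southeast.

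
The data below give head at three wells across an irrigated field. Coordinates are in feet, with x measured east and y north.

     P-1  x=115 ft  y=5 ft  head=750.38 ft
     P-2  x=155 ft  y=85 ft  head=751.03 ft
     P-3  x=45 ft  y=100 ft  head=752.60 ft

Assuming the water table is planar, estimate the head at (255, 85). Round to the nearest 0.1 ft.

Differences from P-1: to P-2 (Δx, Δy, Δh) = (40, 80, +0.65); to P-3 = (-70, 95, +2.22).
Solve a·Δx + b·Δy = Δh: det = 40·95 − (-70)·80 = 9400.
∂h/∂x = [(+0.65)·95 − (+2.22)·80] / 9400 = -0.01232
∂h/∂y = [40·(+2.22) − (-70)·(+0.65)] / 9400 = +0.01429
h(255, 85) = 750.38 + (-0.01232)·(140) + (+0.01429)·(80) = 750.38 -1.725 +1.143 = 749.798 ft.

749.8 ft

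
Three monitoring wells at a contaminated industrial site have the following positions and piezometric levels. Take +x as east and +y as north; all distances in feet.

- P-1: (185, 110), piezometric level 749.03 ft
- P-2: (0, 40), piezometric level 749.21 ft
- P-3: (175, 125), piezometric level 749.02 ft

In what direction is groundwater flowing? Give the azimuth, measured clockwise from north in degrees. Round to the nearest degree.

Taking P-1 as reference: P-2−P-1 = (-185, -70, +0.18); P-3−P-1 = (-10, 15, -0.01).
Determinant of the coordinate differences = (-185)·15 − (-10)·(-70) = -3475.
∂h/∂x = [(+0.18)·15 − (-0.01)·(-70)] / -3475 = -0.0005755
∂h/∂y = [(-185)·(-0.01) − (-10)·(+0.18)] / -3475 = -0.001050
Flow direction (−∇h) has components (+0.0005755 E, +0.001050 N).
Azimuth = atan2(E, N) = atan2(+0.0005755, +0.001050) = 28.7° ≈ 029°.

029°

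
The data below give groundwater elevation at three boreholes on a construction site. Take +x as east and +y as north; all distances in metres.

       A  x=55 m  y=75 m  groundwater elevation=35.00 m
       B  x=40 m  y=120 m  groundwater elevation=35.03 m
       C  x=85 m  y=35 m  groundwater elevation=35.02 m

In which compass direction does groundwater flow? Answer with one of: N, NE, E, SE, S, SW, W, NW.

SW

Taking A as reference: B−A = (-15, 45, +0.03); C−A = (30, -40, +0.02).
Solve a·Δx + b·Δy = Δh: det = (-15)·(-40) − 30·45 = -750.
∂h/∂x = [(+0.03)·(-40) − (+0.02)·45] / -750 = +0.002800
∂h/∂y = [(-15)·(+0.02) − 30·(+0.03)] / -750 = +0.001600
Flow = −∇h = (-0.002800 east, -0.001600 north), which points southwest.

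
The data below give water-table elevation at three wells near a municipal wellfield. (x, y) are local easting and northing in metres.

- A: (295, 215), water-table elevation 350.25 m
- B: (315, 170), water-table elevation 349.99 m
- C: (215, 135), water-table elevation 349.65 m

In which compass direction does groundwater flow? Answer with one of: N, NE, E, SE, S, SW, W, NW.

S

Taking A as reference: B−A = (20, -45, -0.26); C−A = (-80, -80, -0.60).
Determinant of the coordinate differences = 20·(-80) − (-80)·(-45) = -5200.
∂h/∂x = [(-0.26)·(-80) − (-0.60)·(-45)] / -5200 = +0.001192
∂h/∂y = [20·(-0.60) − (-80)·(-0.26)] / -5200 = +0.006308
Flow = −∇h = (-0.001192 east, -0.006308 north), which points south.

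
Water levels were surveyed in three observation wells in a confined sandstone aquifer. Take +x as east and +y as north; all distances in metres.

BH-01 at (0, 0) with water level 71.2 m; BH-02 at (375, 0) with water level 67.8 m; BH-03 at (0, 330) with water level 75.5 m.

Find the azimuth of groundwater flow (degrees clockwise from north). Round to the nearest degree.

145°

∂h/∂x = (67.8 − 71.2) / (375 − 0) = -0.009067
∂h/∂y = (75.5 − 71.2) / (330 − 0) = +0.01303
Flow direction (−∇h) has components (+0.009067 E, -0.01303 N).
Azimuth = atan2(E, N) = atan2(+0.009067, -0.01303) = 145.2° ≈ 145°.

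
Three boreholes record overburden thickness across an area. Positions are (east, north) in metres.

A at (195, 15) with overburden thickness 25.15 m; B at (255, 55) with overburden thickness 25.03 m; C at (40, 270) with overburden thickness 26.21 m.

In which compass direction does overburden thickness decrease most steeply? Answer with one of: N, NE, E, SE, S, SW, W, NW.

With d = a·x + b·y + c and A as origin, the differences give:
  60·a + 40·b = -0.12
  (-155)·a + 255·b = +1.06
Eliminate b (×255 and ×40, subtract): 21500·a = -73.000 → a = ∂d/∂x = -0.003395
Back-substitute: b = ∂d/∂y = +0.002093.
Steepest decrease is along −∇f = (+0.003395 E, -0.002093 N) → southeast.

SE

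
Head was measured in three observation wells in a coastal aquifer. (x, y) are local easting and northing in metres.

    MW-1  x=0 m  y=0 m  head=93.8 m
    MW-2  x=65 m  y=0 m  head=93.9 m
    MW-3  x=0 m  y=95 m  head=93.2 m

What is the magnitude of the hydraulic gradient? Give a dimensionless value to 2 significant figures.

∂h/∂x = (93.9 − 93.8) / (65 − 0) = +0.001538
∂h/∂y = (93.2 − 93.8) / (95 − 0) = -0.006316
|∇h| = √(0.001538² + -0.006316²) = 0.006501

0.0065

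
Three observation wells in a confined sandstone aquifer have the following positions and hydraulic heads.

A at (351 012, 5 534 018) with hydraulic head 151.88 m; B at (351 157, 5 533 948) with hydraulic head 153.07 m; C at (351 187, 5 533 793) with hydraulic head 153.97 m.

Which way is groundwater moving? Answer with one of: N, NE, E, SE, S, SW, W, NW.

With h = a·x + b·y + c and A as origin, the differences give:
  145·a + (-70)·b = +1.19
  175·a + (-225)·b = +2.09
Eliminate b (×(-225) and ×(-70), subtract): -20375·a = -121.450 → a = ∂h/∂x = +0.005961
Back-substitute: b = ∂h/∂y = -0.004653.
Flow = −∇h = (-0.005961 east, +0.004653 north), which points northwest.

NW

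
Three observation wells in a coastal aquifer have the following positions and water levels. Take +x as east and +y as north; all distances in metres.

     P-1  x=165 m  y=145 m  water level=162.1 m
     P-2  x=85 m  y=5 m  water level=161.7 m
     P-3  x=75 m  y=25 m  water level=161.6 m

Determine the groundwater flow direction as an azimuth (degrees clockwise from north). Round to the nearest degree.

With h = a·x + b·y + c and P-1 as origin, the differences give:
  (-80)·a + (-140)·b = -0.4
  (-90)·a + (-120)·b = -0.5
Eliminate b (×(-120) and ×(-140), subtract): -3000·a = -22.00 → a = ∂h/∂x = +0.007333
Back-substitute: b = ∂h/∂y = -0.001333.
Flow direction (−∇h) has components (-0.007333 E, +0.001333 N).
Azimuth = atan2(E, N) = atan2(-0.007333, +0.001333) = 280.3° ≈ 280°.

280°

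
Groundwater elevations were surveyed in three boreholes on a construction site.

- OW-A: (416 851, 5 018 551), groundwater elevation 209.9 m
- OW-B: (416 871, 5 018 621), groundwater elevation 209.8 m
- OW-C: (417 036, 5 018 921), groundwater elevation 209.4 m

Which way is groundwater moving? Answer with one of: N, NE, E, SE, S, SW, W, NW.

N

Taking OW-A as reference: OW-B−OW-A = (20, 70, -0.1); OW-C−OW-A = (185, 370, -0.5).
Determinant of the coordinate differences = 20·370 − 185·70 = -5550.
∂h/∂x = [(-0.1)·370 − (-0.5)·70] / -5550 = +0.0003604
∂h/∂y = [20·(-0.5) − 185·(-0.1)] / -5550 = -0.001532
Flow = −∇h = (-0.0003604 east, +0.001532 north), which points north.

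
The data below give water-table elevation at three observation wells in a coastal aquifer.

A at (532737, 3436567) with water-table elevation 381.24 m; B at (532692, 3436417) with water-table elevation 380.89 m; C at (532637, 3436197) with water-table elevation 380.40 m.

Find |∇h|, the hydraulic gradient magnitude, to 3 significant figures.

Differences from A: to B (Δx, Δy, Δh) = (-45, -150, -0.35); to C = (-100, -370, -0.84).
Solve a·Δx + b·Δy = Δh: det = (-45)·(-370) − (-100)·(-150) = 1650.
∂h/∂x = [(-0.35)·(-370) − (-0.84)·(-150)] / 1650 = +0.002121
∂h/∂y = [(-45)·(-0.84) − (-100)·(-0.35)] / 1650 = +0.001697
|∇h| = √(0.002121² + 0.001697²) = 0.002716

0.00272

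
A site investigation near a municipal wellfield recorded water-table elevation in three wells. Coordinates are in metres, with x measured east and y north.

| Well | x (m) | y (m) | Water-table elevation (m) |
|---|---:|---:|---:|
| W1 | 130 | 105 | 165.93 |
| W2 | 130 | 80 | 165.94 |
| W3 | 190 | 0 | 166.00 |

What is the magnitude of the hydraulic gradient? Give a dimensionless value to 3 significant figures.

0.000615

Taking W1 as reference: W2−W1 = (0, -25, +0.01); W3−W1 = (60, -105, +0.07).
Solve a·Δx + b·Δy = Δh: det = 0·(-105) − 60·(-25) = 1500.
∂h/∂x = [(+0.01)·(-105) − (+0.07)·(-25)] / 1500 = +0.0004667
∂h/∂y = [0·(+0.07) − 60·(+0.01)] / 1500 = -0.0004000
|∇h| = √(0.0004667² + -0.0004000²) = 0.0006147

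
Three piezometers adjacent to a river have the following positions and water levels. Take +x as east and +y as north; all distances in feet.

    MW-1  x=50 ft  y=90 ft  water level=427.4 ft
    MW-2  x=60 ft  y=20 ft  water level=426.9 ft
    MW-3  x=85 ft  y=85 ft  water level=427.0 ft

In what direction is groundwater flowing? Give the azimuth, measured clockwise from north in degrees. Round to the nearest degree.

Differences from MW-1: to MW-2 (Δx, Δy, Δh) = (10, -70, -0.5); to MW-3 = (35, -5, -0.4).
Solve a·Δx + b·Δy = Δh: det = 10·(-5) − 35·(-70) = 2400.
∂h/∂x = [(-0.5)·(-5) − (-0.4)·(-70)] / 2400 = -0.01062
∂h/∂y = [10·(-0.4) − 35·(-0.5)] / 2400 = +0.005625
Flow direction (−∇h) has components (+0.01062 E, -0.005625 N).
Azimuth = atan2(E, N) = atan2(+0.01062, -0.005625) = 117.9° ≈ 118°.

118°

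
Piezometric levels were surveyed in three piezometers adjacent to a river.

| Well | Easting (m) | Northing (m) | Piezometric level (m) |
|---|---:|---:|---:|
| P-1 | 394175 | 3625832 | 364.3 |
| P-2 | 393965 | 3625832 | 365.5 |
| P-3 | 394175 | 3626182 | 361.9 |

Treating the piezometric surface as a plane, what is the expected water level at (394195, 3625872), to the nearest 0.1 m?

∂h/∂x = (365.5 − 364.3) / (393965 − 394175) = -0.005714
∂h/∂y = (361.9 − 364.3) / (3626182 − 3625832) = -0.006857
h(394195, 3625872) = 364.3 + (-0.005714)·(20) + (-0.006857)·(40) = 364.3 -0.114 -0.274 = 363.911 m.

363.9 m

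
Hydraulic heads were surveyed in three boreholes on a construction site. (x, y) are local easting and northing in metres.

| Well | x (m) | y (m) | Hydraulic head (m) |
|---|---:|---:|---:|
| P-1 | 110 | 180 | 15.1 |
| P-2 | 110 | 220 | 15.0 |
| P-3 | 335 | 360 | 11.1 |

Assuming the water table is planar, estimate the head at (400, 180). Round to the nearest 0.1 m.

10.5 m

Taking P-1 as reference: P-2−P-1 = (0, 40, -0.1); P-3−P-1 = (225, 180, -4.0).
Determinant of the coordinate differences = 0·180 − 225·40 = -9000.
∂h/∂x = [(-0.1)·180 − (-4.0)·40] / -9000 = -0.01578
∂h/∂y = [0·(-4.0) − 225·(-0.1)] / -9000 = -0.002500
h(400, 180) = 15.1 + (-0.01578)·(290) + (-0.002500)·(0) = 15.1 -4.576 -0.000 = 10.524 m.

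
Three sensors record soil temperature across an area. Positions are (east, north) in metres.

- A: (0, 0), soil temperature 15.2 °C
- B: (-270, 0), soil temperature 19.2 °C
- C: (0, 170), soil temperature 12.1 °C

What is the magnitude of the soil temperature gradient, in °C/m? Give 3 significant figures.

0.0235 °C/m

∂T/∂x = (19.2 − 15.2) / (-270 − 0) = -0.01481
∂T/∂y = (12.1 − 15.2) / (170 − 0) = -0.01824
|∇f| = √(-0.01481² + -0.01824²) = 0.0235 °C/m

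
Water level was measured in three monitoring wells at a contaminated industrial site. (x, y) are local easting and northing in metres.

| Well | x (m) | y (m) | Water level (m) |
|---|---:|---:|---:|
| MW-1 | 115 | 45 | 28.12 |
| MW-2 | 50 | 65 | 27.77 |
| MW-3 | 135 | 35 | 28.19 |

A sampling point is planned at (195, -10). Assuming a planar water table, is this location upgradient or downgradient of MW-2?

upgradient

With h = a·x + b·y + c and MW-1 as origin, the differences give:
  (-65)·a + 20·b = -0.35
  20·a + (-10)·b = +0.07
Eliminate b (×(-10) and ×20, subtract): 250·a = 2.100 → a = ∂h/∂x = +0.008400
Back-substitute: b = ∂h/∂y = +0.009800.
Head at (195, -10) = 28.12 + (+0.008400)·(80) + (+0.009800)·(-55) = 28.25 m.
That is higher than the 27.77 m at MW-2, so the point is upgradient.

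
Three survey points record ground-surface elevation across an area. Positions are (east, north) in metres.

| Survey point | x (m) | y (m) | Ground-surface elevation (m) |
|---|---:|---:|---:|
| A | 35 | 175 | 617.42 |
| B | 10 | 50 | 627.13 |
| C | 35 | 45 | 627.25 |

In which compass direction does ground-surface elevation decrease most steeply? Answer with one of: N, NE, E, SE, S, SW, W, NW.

Differences from A: to B (Δx, Δy, Δh) = (-25, -125, +9.71); to C = (0, -130, +9.83).
Determinant of the coordinate differences = (-25)·(-130) − 0·(-125) = 3250.
∂z/∂x = [(+9.71)·(-130) − (+9.83)·(-125)] / 3250 = -0.01032
∂z/∂y = [(-25)·(+9.83) − 0·(+9.71)] / 3250 = -0.07562
Steepest decrease is along −∇f = (+0.01032 E, +0.07562 N) → north.

N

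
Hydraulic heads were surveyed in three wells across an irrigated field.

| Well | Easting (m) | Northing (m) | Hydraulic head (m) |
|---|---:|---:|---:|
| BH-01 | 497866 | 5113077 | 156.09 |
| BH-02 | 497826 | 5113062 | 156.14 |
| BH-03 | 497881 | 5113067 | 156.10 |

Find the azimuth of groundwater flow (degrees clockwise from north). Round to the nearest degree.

Differences from BH-01: to BH-02 (Δx, Δy, Δh) = (-40, -15, +0.05); to BH-03 = (15, -10, +0.01).
Determinant of the coordinate differences = (-40)·(-10) − 15·(-15) = 625.
∂h/∂x = [(+0.05)·(-10) − (+0.01)·(-15)] / 625 = -0.0005600
∂h/∂y = [(-40)·(+0.01) − 15·(+0.05)] / 625 = -0.001840
Flow direction (−∇h) has components (+0.0005600 E, +0.001840 N).
Azimuth = atan2(E, N) = atan2(+0.0005600, +0.001840) = 16.9° ≈ 017°.

017°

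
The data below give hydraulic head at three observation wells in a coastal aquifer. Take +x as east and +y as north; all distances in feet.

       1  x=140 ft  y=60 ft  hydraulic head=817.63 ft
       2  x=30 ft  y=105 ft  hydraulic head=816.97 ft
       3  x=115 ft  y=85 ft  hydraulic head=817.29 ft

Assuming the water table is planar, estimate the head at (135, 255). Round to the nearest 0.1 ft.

Three-point gradient (reference 1): Δ to 2 = (-110, 45, -0.66), Δ to 3 = (-25, 25, -0.34).
∂h/∂x = +0.0007385, ∂h/∂y = -0.01286 (det = -1625).
h(135, 255) = 817.63 + (+0.0007385)·(-5) + (-0.01286)·(195) = 817.63 -0.004 -2.508 = 815.118 ft.

815.1 ft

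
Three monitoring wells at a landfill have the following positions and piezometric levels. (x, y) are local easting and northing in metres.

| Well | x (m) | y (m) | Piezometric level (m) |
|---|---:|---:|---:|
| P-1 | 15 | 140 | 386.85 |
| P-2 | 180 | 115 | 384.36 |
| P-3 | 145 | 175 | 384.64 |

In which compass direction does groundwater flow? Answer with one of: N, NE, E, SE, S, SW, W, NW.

E

With h = a·x + b·y + c and P-1 as origin, the differences give:
  165·a + (-25)·b = -2.49
  130·a + 35·b = -2.21
Eliminate b (×35 and ×(-25), subtract): 9025·a = -142.400 → a = ∂h/∂x = -0.01578
Back-substitute: b = ∂h/∂y = -0.004537.
Flow = −∇h = (+0.01578 east, +0.004537 north), which points east.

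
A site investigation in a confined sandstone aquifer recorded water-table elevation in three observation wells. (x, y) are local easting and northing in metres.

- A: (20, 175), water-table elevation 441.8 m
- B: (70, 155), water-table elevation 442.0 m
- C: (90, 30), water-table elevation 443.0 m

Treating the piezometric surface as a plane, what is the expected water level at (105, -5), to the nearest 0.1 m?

Differences from A: to B (Δx, Δy, Δh) = (50, -20, +0.2); to C = (70, -145, +1.2).
Solve a·Δx + b·Δy = Δh: det = 50·(-145) − 70·(-20) = -5850.
∂h/∂x = [(+0.2)·(-145) − (+1.2)·(-20)] / -5850 = +0.0008547
∂h/∂y = [50·(+1.2) − 70·(+0.2)] / -5850 = -0.007863
h(105, -5) = 441.8 + (+0.0008547)·(85) + (-0.007863)·(-180) = 441.8 +0.073 +1.415 = 443.288 m.

443.3 m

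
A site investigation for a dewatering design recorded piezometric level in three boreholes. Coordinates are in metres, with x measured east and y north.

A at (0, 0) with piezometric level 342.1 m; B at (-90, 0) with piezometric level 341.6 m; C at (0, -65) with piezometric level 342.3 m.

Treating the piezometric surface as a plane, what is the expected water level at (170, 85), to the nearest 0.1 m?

∂h/∂x = (341.6 − 342.1) / (-90 − 0) = +0.005556
∂h/∂y = (342.3 − 342.1) / (-65 − 0) = -0.003077
h(170, 85) = 342.1 + (+0.005556)·(170) + (-0.003077)·(85) = 342.1 +0.944 -0.262 = 342.783 m.

342.8 m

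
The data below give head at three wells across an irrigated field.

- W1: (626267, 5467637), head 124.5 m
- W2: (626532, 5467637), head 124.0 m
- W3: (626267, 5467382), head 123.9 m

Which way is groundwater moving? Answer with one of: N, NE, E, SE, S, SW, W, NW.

SE

∂h/∂x = (124.0 − 124.5) / (626532 − 626267) = -0.001887
∂h/∂y = (123.9 − 124.5) / (5467382 − 5467637) = +0.002353
Flow = −∇h = (+0.001887 east, -0.002353 north), which points southeast.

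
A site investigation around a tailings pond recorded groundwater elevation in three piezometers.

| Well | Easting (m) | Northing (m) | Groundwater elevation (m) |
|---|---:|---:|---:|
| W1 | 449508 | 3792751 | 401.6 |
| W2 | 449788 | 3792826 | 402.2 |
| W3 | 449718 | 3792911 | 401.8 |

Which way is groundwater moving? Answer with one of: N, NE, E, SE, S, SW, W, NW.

NW

With h = a·x + b·y + c and W1 as origin, the differences give:
  280·a + 75·b = +0.6
  210·a + 160·b = +0.2
Eliminate b (×160 and ×75, subtract): 29050·a = 81.00 → a = ∂h/∂x = +0.002788
Back-substitute: b = ∂h/∂y = -0.002410.
Flow = −∇h = (-0.002788 east, +0.002410 north), which points northwest.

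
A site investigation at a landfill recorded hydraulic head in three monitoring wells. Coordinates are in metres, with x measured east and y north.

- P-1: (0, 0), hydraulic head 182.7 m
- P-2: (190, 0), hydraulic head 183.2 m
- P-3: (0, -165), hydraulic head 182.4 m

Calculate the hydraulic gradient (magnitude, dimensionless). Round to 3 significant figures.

0.00320

∂h/∂x = (183.2 − 182.7) / (190 − 0) = +0.002632
∂h/∂y = (182.4 − 182.7) / (-165 − 0) = +0.001818
|∇h| = √(0.002632² + 0.001818²) = 0.003199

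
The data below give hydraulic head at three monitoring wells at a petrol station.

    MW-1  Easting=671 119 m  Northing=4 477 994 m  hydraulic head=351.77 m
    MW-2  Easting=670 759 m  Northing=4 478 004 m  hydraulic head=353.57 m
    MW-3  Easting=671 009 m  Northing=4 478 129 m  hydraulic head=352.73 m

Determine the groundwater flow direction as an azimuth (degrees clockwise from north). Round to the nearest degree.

122°

With h = a·x + b·y + c and MW-1 as origin, the differences give:
  (-360)·a + 10·b = +1.80
  (-110)·a + 135·b = +0.96
Eliminate b (×135 and ×10, subtract): -47500·a = 233.400 → a = ∂h/∂x = -0.004914
Back-substitute: b = ∂h/∂y = +0.003107.
Flow direction (−∇h) has components (+0.004914 E, -0.003107 N).
Azimuth = atan2(E, N) = atan2(+0.004914, -0.003107) = 122.3° ≈ 122°.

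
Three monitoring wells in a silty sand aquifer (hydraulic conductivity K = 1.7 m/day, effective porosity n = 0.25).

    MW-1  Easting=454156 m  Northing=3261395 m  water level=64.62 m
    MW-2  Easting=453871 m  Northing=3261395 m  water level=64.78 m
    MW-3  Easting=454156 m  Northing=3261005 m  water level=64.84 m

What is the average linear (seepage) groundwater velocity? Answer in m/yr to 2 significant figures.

∂h/∂x = (64.78 − 64.62) / (453871 − 454156) = -0.0005614
∂h/∂y = (64.84 − 64.62) / (3261005 − 3261395) = -0.0005641
|∇h| = √(-0.0005614² + -0.0005641²) = 0.0007959
Seepage velocity v = K·i/n = 1.7 × 0.0007959 / 0.25 = 0.005412 m/day = 1.977 m/yr.

2.0 m/yr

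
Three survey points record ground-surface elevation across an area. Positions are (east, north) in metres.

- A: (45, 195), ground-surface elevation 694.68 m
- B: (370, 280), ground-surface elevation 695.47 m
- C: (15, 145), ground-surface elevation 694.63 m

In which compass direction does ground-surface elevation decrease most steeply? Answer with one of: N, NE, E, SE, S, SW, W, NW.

With z = a·x + b·y + c and A as origin, the differences give:
  325·a + 85·b = +0.79
  (-30)·a + (-50)·b = -0.05
Eliminate b (×(-50) and ×85, subtract): -13700·a = -35.250 → a = ∂z/∂x = +0.002573
Back-substitute: b = ∂z/∂y = -0.0005438.
Steepest decrease is along −∇f = (-0.002573 E, +0.0005438 N) → west.

W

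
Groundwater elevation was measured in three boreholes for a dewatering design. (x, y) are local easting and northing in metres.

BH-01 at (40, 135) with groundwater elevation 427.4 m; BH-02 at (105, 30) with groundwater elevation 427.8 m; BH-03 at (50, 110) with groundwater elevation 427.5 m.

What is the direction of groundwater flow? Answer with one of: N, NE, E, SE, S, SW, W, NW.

With h = a·x + b·y + c and BH-01 as origin, the differences give:
  65·a + (-105)·b = +0.4
  10·a + (-25)·b = +0.1
Eliminate b (×(-25) and ×(-105), subtract): -575·a = 0.50 → a = ∂h/∂x = -0.0008696
Back-substitute: b = ∂h/∂y = -0.004348.
Flow = −∇h = (+0.0008696 east, +0.004348 north), which points north.

N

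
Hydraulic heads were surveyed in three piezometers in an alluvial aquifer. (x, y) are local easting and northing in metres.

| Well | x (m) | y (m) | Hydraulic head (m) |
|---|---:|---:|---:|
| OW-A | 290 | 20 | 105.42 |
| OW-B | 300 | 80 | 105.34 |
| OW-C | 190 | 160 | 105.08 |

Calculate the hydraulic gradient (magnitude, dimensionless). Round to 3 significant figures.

With h = a·x + b·y + c and OW-A as origin, the differences give:
  10·a + 60·b = -0.08
  (-100)·a + 140·b = -0.34
Eliminate b (×140 and ×60, subtract): 7400·a = 9.200 → a = ∂h/∂x = +0.001243
Back-substitute: b = ∂h/∂y = -0.001541.
|∇h| = √(0.001243² + -0.001541²) = 0.00198

0.00198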